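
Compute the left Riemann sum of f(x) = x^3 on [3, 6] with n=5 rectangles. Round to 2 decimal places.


Left Riemann sum uses left endpoints of each subinterval.
Interval: [3, 6], n = 5
dx = (6 - 3) / 5 = 3/5
Left endpoints: [3, 18/5, 21/5, 24/5, 27/5]
f values: [27, 5832/125, 9261/125, 13824/125, 19683/125]
Sum = dx * (sum of f values)
= 3/5 * 2079/5
= 6237/25 = 249.48

249.48


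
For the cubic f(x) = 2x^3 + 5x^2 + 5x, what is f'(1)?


Differentiate f(x) = 2x^3 + 5x^2 + 5x term by term:
f'(x) = 6x^2 + 10x + 5
Substitute x = 1:
f'(1) = 6 * 1^2 + 10 * 1 + 5
= 6 + 10 + 5
= 21

21


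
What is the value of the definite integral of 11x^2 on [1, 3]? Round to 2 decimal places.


Find the antiderivative of 11x^2:
F(x) = 11/3 * x^3
Apply the Fundamental Theorem of Calculus:
F(3) - F(1)
= 11/3 * 3^3 - 11/3 * 1^3
= 11/3 * (27 - 1)
= 11/3 * 26
= 286/3 ≈ 95.33

95.33


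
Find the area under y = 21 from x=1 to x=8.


The area under a constant function y = 21 is a rectangle.
Width = 8 - 1 = 7
Height = 21
Area = width * height
= 7 * 21
= 147

147


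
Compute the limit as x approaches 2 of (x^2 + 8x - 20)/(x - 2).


Direct substitution gives 0/0, so we factor the numerator.
Factor: (x^2 + 8x - 20) = (x - 2)(x + 10)
Cancel the common factor (x - 2):
(x^2 + 8x - 20)/(x - 2) = (x + 10)
Now substitute x = 2:
= (2) - (-10) = 12

12


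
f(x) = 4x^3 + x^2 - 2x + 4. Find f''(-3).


First derivative:
f'(x) = 12x^2 + 2x - 2
Second derivative:
f''(x) = 24x + 2
Substitute x = -3:
f''(-3) = 24 * (-3) + 2
= -72 + 2
= -70

-70


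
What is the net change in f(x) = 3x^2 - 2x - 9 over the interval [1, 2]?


Net change = f(b) - f(a)
f(x) = 3x^2 - 2x - 9
Compute f(2):
f(2) = 3 * 2^2 - 2 * 2 - 9
= 12 - 4 - 9
= -1
Compute f(1):
f(1) = 3 * 1^2 - 2 * 1 - 9
= 3 - 2 - 9
= -8
Net change = -1 - (-8) = 7

7


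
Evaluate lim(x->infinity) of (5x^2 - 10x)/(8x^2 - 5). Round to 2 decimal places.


For limits at infinity with equal-degree polynomials,
we compare leading coefficients.
Numerator leading term: 5x^2
Denominator leading term: 8x^2
Divide both by x^2:
lim = (5 - 10/x) / (8 - 5/x^2)
As x -> infinity, the 1/x and 1/x^2 terms vanish:
= 5/8 ≈ 0.63

0.63


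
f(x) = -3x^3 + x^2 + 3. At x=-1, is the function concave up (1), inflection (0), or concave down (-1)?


Concavity is determined by the sign of f''(x).
f(x) = -3x^3 + x^2 + 3
f'(x) = -9x^2 + 2x
f''(x) = -18x + 2
f''(-1) = -18 * (-1) + 2
= 18 + 2
= 20
Since f''(-1) > 0, the function is concave up (1)

1


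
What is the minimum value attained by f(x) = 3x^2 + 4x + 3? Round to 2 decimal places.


For a quadratic f(x) = ax^2 + bx + c with a > 0, the minimum is at the vertex.
Vertex x-coordinate: x = -b/(2a)
x = -(4) / (2 * 3)
x = -4/6 = -2/3
Substitute back to find the minimum value:
f(-2/3) = 3 * (-2/3)^2 + 4 * (-2/3) + 3
= 4/3 - 8/3 + 3
= 5/3 ≈ 1.67

1.67


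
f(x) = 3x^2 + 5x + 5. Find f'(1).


Differentiate term by term using power and sum rules:
f(x) = 3x^2 + 5x + 5
f'(x) = 6x + 5
Substitute x = 1:
f'(1) = 6 * 1 + 5
= 6 + 5
= 11

11


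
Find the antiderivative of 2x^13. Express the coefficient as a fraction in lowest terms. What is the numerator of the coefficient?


Apply the power rule for integration:
integral of ax^n dx = a/(n+1) * x^(n+1) + C
integral of 2x^13 dx
= 2/14 * x^14 + C
= 1/7 * x^14 + C
The coefficient in lowest terms is 1/7, and its numerator is 1

1


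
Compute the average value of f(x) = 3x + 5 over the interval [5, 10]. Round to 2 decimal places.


Average value = 1/(b-a) * integral from a to b of f(x) dx
First compute the integral of 3x + 5:
F(x) = (3/2)x^2 + 5x
F(10) = 3/2 * 100 + 5 * 10 = 200
F(5) = 3/2 * 25 + 5 * 5 = 125/2
Integral = 200 - 125/2 = 275/2
Average = (275/2) / (10 - 5) = (275/2) / 5
= 55/2 = 27.50

27.50


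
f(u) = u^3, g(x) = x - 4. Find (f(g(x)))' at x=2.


Using the chain rule: (f(g(x)))' = f'(g(x)) * g'(x)
First, find g(2):
g(2) = 1 * 2 - 4 = -2
Next, f'(u) = 3u^2
And g'(x) = 1
So f'(g(2)) * g'(2)
= 3 * (-2)^2 * 1
= 3 * 4 * 1
= 12

12


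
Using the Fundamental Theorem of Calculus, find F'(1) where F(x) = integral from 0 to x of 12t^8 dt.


By the Fundamental Theorem of Calculus (Part 1):
If F(x) = integral from 0 to x of f(t) dt, then F'(x) = f(x)
Here f(t) = 12t^8
So F'(x) = 12x^8
Evaluate at x = 1:
F'(1) = 12 * 1^8
= 12 * 1
= 12

12


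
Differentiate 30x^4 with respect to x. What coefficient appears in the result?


We apply the power rule: d/dx [ax^n] = a*n * x^(n-1)
d/dx [30x^4]
= 30 * 4 * x^(4-1)
= 120x^3
The coefficient is 120

120


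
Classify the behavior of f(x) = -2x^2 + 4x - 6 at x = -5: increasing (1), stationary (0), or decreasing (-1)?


Compute f'(x) to determine behavior:
f'(x) = -4x + 4
f'(-5) = -4 * (-5) + 4
= 20 + 4
= 24
Since f'(-5) > 0, the function is increasing (1)

1


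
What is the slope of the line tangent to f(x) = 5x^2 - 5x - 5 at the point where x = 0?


The slope of the tangent line equals f'(x) at the point.
f(x) = 5x^2 - 5x - 5
f'(x) = 10x - 5
At x = 0:
f'(0) = 10 * 0 - 5
= 0 - 5
= -5

-5


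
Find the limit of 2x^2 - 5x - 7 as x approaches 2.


Since polynomials are continuous, we use direct substitution.
lim(x->2) of 2x^2 - 5x - 7
= 2 * 2^2 - 5 * 2 - 7
= 8 - 10 - 7
= -9

-9


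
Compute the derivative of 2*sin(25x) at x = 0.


Apply the chain rule to differentiate 2*sin(25x):
d/dx [2*sin(25x)]
= 2 * cos(25x) * d/dx(25x)
= 2 * 25 * cos(25x)
= 50 * cos(25x)
Evaluate at x = 0:
= 50 * cos(0)
= 50 * 1
= 50

50


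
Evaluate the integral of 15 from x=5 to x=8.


The integral of a constant k over [a, b] equals k * (b - a).
integral from 5 to 8 of 15 dx
= 15 * (8 - 5)
= 15 * 3
= 45

45


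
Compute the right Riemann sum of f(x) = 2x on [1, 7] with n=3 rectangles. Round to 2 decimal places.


Right Riemann sum uses right endpoints of each subinterval.
Interval: [1, 7], n = 3
dx = (7 - 1) / 3 = 2
Right endpoints: [3, 5, 7]
f values: [6, 10, 14]
Sum = dx * (sum of f values)
= 2 * 30
= 60 = 60.00

60.00


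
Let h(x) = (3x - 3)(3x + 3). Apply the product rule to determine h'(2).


Let u(x) = 3x - 3 and v(x) = 3x + 3
u'(x) = 3
v'(x) = 3
Product rule: h'(x) = u'(x)*v(x) + u(x)*v'(x)
= 3 * (3x + 3) + (3x - 3) * 3
At x = 2:
u(2) = 3 * 2 - 3 = 3
v(2) = 3 * 2 + 3 = 9
h'(2) = 3 * 9 + 3 * 3
= 27 + 9
= 36

36


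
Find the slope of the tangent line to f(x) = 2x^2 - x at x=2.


The slope of the tangent line equals f'(x) at the point.
f(x) = 2x^2 - x
f'(x) = 4x - 1
At x = 2:
f'(2) = 4 * 2 - 1
= 8 - 1
= 7

7


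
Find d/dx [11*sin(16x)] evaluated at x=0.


Apply the chain rule to differentiate 11*sin(16x):
d/dx [11*sin(16x)]
= 11 * cos(16x) * d/dx(16x)
= 11 * 16 * cos(16x)
= 176 * cos(16x)
Evaluate at x = 0:
= 176 * cos(0)
= 176 * 1
= 176

176


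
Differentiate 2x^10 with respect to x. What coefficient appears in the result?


We apply the power rule: d/dx [ax^n] = a*n * x^(n-1)
d/dx [2x^10]
= 2 * 10 * x^(10-1)
= 20x^9
The coefficient is 20

20


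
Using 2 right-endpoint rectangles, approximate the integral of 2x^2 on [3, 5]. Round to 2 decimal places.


Right Riemann sum uses right endpoints of each subinterval.
Interval: [3, 5], n = 2
dx = (5 - 3) / 2 = 1
Right endpoints: [4, 5]
f values: [32, 50]
Sum = dx * (sum of f values)
= 1 * 82
= 82 = 82.00

82.00


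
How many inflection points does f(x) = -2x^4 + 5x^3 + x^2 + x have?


Inflection points occur where f''(x) = 0 and concavity changes.
f(x) = -2x^4 + 5x^3 + x^2 + x
f'(x) = -8x^3 + 15x^2 + 2x + 1
f''(x) = -24x^2 + 30x + 2
This is a quadratic in x. Use the discriminant to count real roots.
Discriminant = (30)^2 - 4 * (-24) * 2
= 900 - (-192)
= 1092
Since discriminant > 0, f''(x) = 0 has 2 distinct real solutions.
A quadratic with two distinct real roots changes sign at each root, so concavity changes at both.
Number of inflection points: 2

2


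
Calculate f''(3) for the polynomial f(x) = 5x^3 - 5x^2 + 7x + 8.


First derivative:
f'(x) = 15x^2 - 10x + 7
Second derivative:
f''(x) = 30x - 10
Substitute x = 3:
f''(3) = 30 * 3 - 10
= 90 - 10
= 80

80


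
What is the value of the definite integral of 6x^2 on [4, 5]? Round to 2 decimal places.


Find the antiderivative of 6x^2:
F(x) = 6/3 * x^3
Apply the Fundamental Theorem of Calculus:
F(5) - F(4)
= 6/3 * 5^3 - 6/3 * 4^3
= 6/3 * (125 - 64)
= 6/3 * 61
= 122 = 122.00

122.00


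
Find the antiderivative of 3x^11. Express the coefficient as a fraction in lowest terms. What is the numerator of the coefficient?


Apply the power rule for integration:
integral of ax^n dx = a/(n+1) * x^(n+1) + C
integral of 3x^11 dx
= 3/12 * x^12 + C
= 1/4 * x^12 + C
The coefficient in lowest terms is 1/4, and its numerator is 1

1


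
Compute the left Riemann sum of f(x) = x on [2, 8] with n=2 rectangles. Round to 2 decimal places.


Left Riemann sum uses left endpoints of each subinterval.
Interval: [2, 8], n = 2
dx = (8 - 2) / 2 = 3
Left endpoints: [2, 5]
f values: [2, 5]
Sum = dx * (sum of f values)
= 3 * 7
= 21 = 21.00

21.00


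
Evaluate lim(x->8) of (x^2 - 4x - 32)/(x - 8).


Direct substitution gives 0/0, so we factor the numerator.
Factor: (x^2 - 4x - 32) = (x - 8)(x + 4)
Cancel the common factor (x - 8):
(x^2 - 4x - 32)/(x - 8) = (x + 4)
Now substitute x = 8:
= (8) - (-4) = 12

12


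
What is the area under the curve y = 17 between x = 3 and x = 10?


The area under a constant function y = 17 is a rectangle.
Width = 10 - 3 = 7
Height = 17
Area = width * height
= 7 * 17
= 119

119


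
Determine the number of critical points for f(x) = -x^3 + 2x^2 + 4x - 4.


Find where f'(x) = 0:
f(x) = -x^3 + 2x^2 + 4x - 4
f'(x) = -3x^2 + 4x + 4
This is a quadratic in x. Use the discriminant to count real roots.
Discriminant = (4)^2 - 4 * (-3) * 4
= 16 - (-48)
= 64
Since discriminant > 0, f'(x) = 0 has 2 real solutions.
Number of critical points: 2

2


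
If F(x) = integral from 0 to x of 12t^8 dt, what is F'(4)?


By the Fundamental Theorem of Calculus (Part 1):
If F(x) = integral from 0 to x of f(t) dt, then F'(x) = f(x)
Here f(t) = 12t^8
So F'(x) = 12x^8
Evaluate at x = 4:
F'(4) = 12 * 4^8
= 12 * 65536
= 786432

786432


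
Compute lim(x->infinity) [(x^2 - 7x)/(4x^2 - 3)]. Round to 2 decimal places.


For limits at infinity with equal-degree polynomials,
we compare leading coefficients.
Numerator leading term: x^2
Denominator leading term: 4x^2
Divide both by x^2:
lim = (1 - 7/x) / (4 - 3/x^2)
As x -> infinity, the 1/x and 1/x^2 terms vanish:
= 1/4 = 0.25

0.25


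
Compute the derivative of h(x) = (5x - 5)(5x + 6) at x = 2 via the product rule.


Let u(x) = 5x - 5 and v(x) = 5x + 6
u'(x) = 5
v'(x) = 5
Product rule: h'(x) = u'(x)*v(x) + u(x)*v'(x)
= 5 * (5x + 6) + (5x - 5) * 5
At x = 2:
u(2) = 5 * 2 - 5 = 5
v(2) = 5 * 2 + 6 = 16
h'(2) = 5 * 16 + 5 * 5
= 80 + 25
= 105

105


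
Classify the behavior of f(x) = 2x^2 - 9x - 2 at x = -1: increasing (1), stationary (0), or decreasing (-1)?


Compute f'(x) to determine behavior:
f'(x) = 4x - 9
f'(-1) = 4 * (-1) - 9
= -4 - 9
= -13
Since f'(-1) < 0, the function is decreasing (-1)

-1


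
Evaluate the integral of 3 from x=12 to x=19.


The integral of a constant k over [a, b] equals k * (b - a).
integral from 12 to 19 of 3 dx
= 3 * (19 - 12)
= 3 * 7
= 21

21


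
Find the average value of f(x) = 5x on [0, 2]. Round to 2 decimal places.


Average value = 1/(b-a) * integral from a to b of f(x) dx
First compute the integral of 5x:
F(x) = (5/2)x^2
F(2) = 5/2 * 4 + 0 * 2 = 10
F(0) = 5/2 * 0 + 0 * 0 = 0
Integral = 10 - 0 = 10
Average = 10 / (2 - 0) = 10 / 2
= 5 = 5.00

5.00


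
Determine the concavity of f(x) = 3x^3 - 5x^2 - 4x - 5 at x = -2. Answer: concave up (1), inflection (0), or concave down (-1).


Concavity is determined by the sign of f''(x).
f(x) = 3x^3 - 5x^2 - 4x - 5
f'(x) = 9x^2 - 10x - 4
f''(x) = 18x - 10
f''(-2) = 18 * (-2) - 10
= -36 - 10
= -46
Since f''(-2) < 0, the function is concave down (-1)

-1


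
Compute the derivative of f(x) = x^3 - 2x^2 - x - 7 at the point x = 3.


Differentiate f(x) = x^3 - 2x^2 - x - 7 term by term:
f'(x) = 3x^2 - 4x - 1
Substitute x = 3:
f'(3) = 3 * 3^2 - 4 * 3 - 1
= 27 - 12 - 1
= 14

14


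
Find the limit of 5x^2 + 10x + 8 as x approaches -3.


Since polynomials are continuous, we use direct substitution.
lim(x->-3) of 5x^2 + 10x + 8
= 5 * (-3)^2 + 10 * (-3) + 8
= 45 - 30 + 8
= 23

23


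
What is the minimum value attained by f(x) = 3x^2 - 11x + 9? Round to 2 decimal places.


For a quadratic f(x) = ax^2 + bx + c with a > 0, the minimum is at the vertex.
Vertex x-coordinate: x = -b/(2a)
x = -(-11) / (2 * 3)
x = 11/6
Substitute back to find the minimum value:
f(11/6) = 3 * (11/6)^2 - 11 * (11/6) + 9
= 121/12 - 121/6 + 9
= -13/12 ≈ -1.08

-1.08


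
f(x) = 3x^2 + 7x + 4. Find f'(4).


Differentiate term by term using power and sum rules:
f(x) = 3x^2 + 7x + 4
f'(x) = 6x + 7
Substitute x = 4:
f'(4) = 6 * 4 + 7
= 24 + 7
= 31

31


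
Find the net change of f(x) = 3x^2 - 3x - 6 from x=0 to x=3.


Net change = f(b) - f(a)
f(x) = 3x^2 - 3x - 6
Compute f(3):
f(3) = 3 * 3^2 - 3 * 3 - 6
= 27 - 9 - 6
= 12
Compute f(0):
f(0) = 3 * 0^2 - 3 * 0 - 6
= 0 + 0 - 6
= -6
Net change = 12 - (-6) = 18

18


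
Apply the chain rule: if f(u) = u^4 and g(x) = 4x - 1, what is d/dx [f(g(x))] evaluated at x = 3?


Using the chain rule: (f(g(x)))' = f'(g(x)) * g'(x)
First, find g(3):
g(3) = 4 * 3 - 1 = 11
Next, f'(u) = 4u^3
And g'(x) = 4
So f'(g(3)) * g'(3)
= 4 * 11^3 * 4
= 4 * 1331 * 4
= 21296

21296


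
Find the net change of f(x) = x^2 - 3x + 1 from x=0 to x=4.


Net change = f(b) - f(a)
f(x) = x^2 - 3x + 1
Compute f(4):
f(4) = 1 * 4^2 - 3 * 4 + 1
= 16 - 12 + 1
= 5
Compute f(0):
f(0) = 1 * 0^2 - 3 * 0 + 1
= 0 + 0 + 1
= 1
Net change = 5 - 1 = 4

4


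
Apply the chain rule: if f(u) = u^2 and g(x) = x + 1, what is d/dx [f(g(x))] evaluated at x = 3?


Using the chain rule: (f(g(x)))' = f'(g(x)) * g'(x)
First, find g(3):
g(3) = 1 * 3 + 1 = 4
Next, f'(u) = 2u
And g'(x) = 1
So f'(g(3)) * g'(3)
= 2 * 4 * 1
= 8

8


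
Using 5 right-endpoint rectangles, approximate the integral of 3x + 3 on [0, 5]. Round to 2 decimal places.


Right Riemann sum uses right endpoints of each subinterval.
Interval: [0, 5], n = 5
dx = (5 - 0) / 5 = 1
Right endpoints: [1, 2, 3, 4, 5]
f values: [6, 9, 12, 15, 18]
Sum = dx * (sum of f values)
= 1 * 60
= 60 = 60.00

60.00


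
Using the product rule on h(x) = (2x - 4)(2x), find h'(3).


Let u(x) = 2x - 4 and v(x) = 2x
u'(x) = 2
v'(x) = 2
Product rule: h'(x) = u'(x)*v(x) + u(x)*v'(x)
= 2 * (2x) + (2x - 4) * 2
At x = 3:
u(3) = 2 * 3 - 4 = 2
v(3) = 2 * 3 + 0 = 6
h'(3) = 2 * 6 + 2 * 2
= 12 + 4
= 16

16


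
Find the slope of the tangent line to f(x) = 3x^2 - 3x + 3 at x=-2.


The slope of the tangent line equals f'(x) at the point.
f(x) = 3x^2 - 3x + 3
f'(x) = 6x - 3
At x = -2:
f'(-2) = 6 * (-2) - 3
= -12 - 3
= -15

-15


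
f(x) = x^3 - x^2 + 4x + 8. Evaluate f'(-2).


Differentiate f(x) = x^3 - x^2 + 4x + 8 term by term:
f'(x) = 3x^2 - 2x + 4
Substitute x = -2:
f'(-2) = 3 * (-2)^2 - 2 * (-2) + 4
= 12 + 4 + 4
= 20

20


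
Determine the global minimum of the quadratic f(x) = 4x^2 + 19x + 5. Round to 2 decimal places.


For a quadratic f(x) = ax^2 + bx + c with a > 0, the minimum is at the vertex.
Vertex x-coordinate: x = -b/(2a)
x = -(19) / (2 * 4)
x = -19/8
Substitute back to find the minimum value:
f(-19/8) = 4 * (-19/8)^2 + 19 * (-19/8) + 5
= 361/16 - 361/8 + 5
= -281/16 ≈ -17.56

-17.56


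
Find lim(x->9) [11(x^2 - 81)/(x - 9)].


Direct substitution gives 0/0, so we factor the numerator.
Factor: 11(x^2 - 81) = 11 * (x - 9)(x + 9)
Cancel the common factor (x - 9):
11(x^2 - 81)/(x - 9) = 11 * (x + 9)
Now substitute x = 9:
= 11 * (9 + 9) = 198

198


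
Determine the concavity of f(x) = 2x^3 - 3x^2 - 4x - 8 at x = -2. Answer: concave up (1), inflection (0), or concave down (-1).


Concavity is determined by the sign of f''(x).
f(x) = 2x^3 - 3x^2 - 4x - 8
f'(x) = 6x^2 - 6x - 4
f''(x) = 12x - 6
f''(-2) = 12 * (-2) - 6
= -24 - 6
= -30
Since f''(-2) < 0, the function is concave down (-1)

-1


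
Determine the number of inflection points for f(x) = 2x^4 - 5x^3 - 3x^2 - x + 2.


Inflection points occur where f''(x) = 0 and concavity changes.
f(x) = 2x^4 - 5x^3 - 3x^2 - x + 2
f'(x) = 8x^3 - 15x^2 - 6x - 1
f''(x) = 24x^2 - 30x - 6
This is a quadratic in x. Use the discriminant to count real roots.
Discriminant = (-30)^2 - 4 * 24 * (-6)
= 900 - (-576)
= 1476
Since discriminant > 0, f''(x) = 0 has 2 distinct real solutions.
A quadratic with two distinct real roots changes sign at each root, so concavity changes at both.
Number of inflection points: 2

2


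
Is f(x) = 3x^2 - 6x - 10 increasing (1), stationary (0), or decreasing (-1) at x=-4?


Compute f'(x) to determine behavior:
f'(x) = 6x - 6
f'(-4) = 6 * (-4) - 6
= -24 - 6
= -30
Since f'(-4) < 0, the function is decreasing (-1)

-1


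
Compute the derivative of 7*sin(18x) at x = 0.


Apply the chain rule to differentiate 7*sin(18x):
d/dx [7*sin(18x)]
= 7 * cos(18x) * d/dx(18x)
= 7 * 18 * cos(18x)
= 126 * cos(18x)
Evaluate at x = 0:
= 126 * cos(0)
= 126 * 1
= 126

126


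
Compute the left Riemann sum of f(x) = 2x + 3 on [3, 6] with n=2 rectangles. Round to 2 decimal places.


Left Riemann sum uses left endpoints of each subinterval.
Interval: [3, 6], n = 2
dx = (6 - 3) / 2 = 3/2
Left endpoints: [3, 9/2]
f values: [9, 12]
Sum = dx * (sum of f values)
= 3/2 * 21
= 63/2 = 31.50

31.50


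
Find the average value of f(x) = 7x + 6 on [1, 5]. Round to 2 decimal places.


Average value = 1/(b-a) * integral from a to b of f(x) dx
First compute the integral of 7x + 6:
F(x) = (7/2)x^2 + 6x
F(5) = 7/2 * 25 + 6 * 5 = 235/2
F(1) = 7/2 * 1 + 6 * 1 = 19/2
Integral = 235/2 - 19/2 = 108
Average = 108 / (5 - 1) = 108 / 4
= 27 = 27.00

27.00


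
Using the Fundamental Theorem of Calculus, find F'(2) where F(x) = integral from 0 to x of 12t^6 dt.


By the Fundamental Theorem of Calculus (Part 1):
If F(x) = integral from 0 to x of f(t) dt, then F'(x) = f(x)
Here f(t) = 12t^6
So F'(x) = 12x^6
Evaluate at x = 2:
F'(2) = 12 * 2^6
= 12 * 64
= 768

768


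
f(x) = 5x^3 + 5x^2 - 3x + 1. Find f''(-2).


First derivative:
f'(x) = 15x^2 + 10x - 3
Second derivative:
f''(x) = 30x + 10
Substitute x = -2:
f''(-2) = 30 * (-2) + 10
= -60 + 10
= -50

-50


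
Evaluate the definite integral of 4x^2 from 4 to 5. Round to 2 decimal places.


Find the antiderivative of 4x^2:
F(x) = 4/3 * x^3
Apply the Fundamental Theorem of Calculus:
F(5) - F(4)
= 4/3 * 5^3 - 4/3 * 4^3
= 4/3 * (125 - 64)
= 4/3 * 61
= 244/3 ≈ 81.33

81.33


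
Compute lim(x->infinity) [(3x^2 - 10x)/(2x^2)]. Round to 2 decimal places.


For limits at infinity with equal-degree polynomials,
we compare leading coefficients.
Numerator leading term: 3x^2
Denominator leading term: 2x^2
Divide both by x^2:
lim = (3 - 10/x) / (2)
As x -> infinity, the 1/x and 1/x^2 terms vanish:
= 3/2 = 1.50

1.50


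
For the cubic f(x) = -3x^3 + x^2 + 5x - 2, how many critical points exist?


Find where f'(x) = 0:
f(x) = -3x^3 + x^2 + 5x - 2
f'(x) = -9x^2 + 2x + 5
This is a quadratic in x. Use the discriminant to count real roots.
Discriminant = (2)^2 - 4 * (-9) * 5
= 4 - (-180)
= 184
Since discriminant > 0, f'(x) = 0 has 2 real solutions.
Number of critical points: 2

2


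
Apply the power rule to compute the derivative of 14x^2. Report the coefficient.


We apply the power rule: d/dx [ax^n] = a*n * x^(n-1)
d/dx [14x^2]
= 14 * 2 * x^(2-1)
= 28x
The coefficient is 28

28


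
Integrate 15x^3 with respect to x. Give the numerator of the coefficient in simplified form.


Apply the power rule for integration:
integral of ax^n dx = a/(n+1) * x^(n+1) + C
integral of 15x^3 dx
= 15/4 * x^4 + C
The coefficient in lowest terms is 15/4, and its numerator is 15

15


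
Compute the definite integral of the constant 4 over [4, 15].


The integral of a constant k over [a, b] equals k * (b - a).
integral from 4 to 15 of 4 dx
= 4 * (15 - 4)
= 4 * 11
= 44

44


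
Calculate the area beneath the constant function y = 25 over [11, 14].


The area under a constant function y = 25 is a rectangle.
Width = 14 - 11 = 3
Height = 25
Area = width * height
= 3 * 25
= 75

75


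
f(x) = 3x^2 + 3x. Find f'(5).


Differentiate term by term using power and sum rules:
f(x) = 3x^2 + 3x
f'(x) = 6x + 3
Substitute x = 5:
f'(5) = 6 * 5 + 3
= 30 + 3
= 33

33


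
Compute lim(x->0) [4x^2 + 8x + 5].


Since polynomials are continuous, we use direct substitution.
lim(x->0) of 4x^2 + 8x + 5
= 4 * 0^2 + 8 * 0 + 5
= 0 + 0 + 5
= 5

5


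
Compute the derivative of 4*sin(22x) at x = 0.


Apply the chain rule to differentiate 4*sin(22x):
d/dx [4*sin(22x)]
= 4 * cos(22x) * d/dx(22x)
= 4 * 22 * cos(22x)
= 88 * cos(22x)
Evaluate at x = 0:
= 88 * cos(0)
= 88 * 1
= 88

88


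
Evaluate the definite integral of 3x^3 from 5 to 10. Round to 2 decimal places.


Find the antiderivative of 3x^3:
F(x) = 3/4 * x^4
Apply the Fundamental Theorem of Calculus:
F(10) - F(5)
= 3/4 * 10^4 - 3/4 * 5^4
= 3/4 * (10000 - 625)
= 3/4 * 9375
= 28125/4 = 7031.25

7031.25


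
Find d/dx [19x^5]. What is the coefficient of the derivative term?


We apply the power rule: d/dx [ax^n] = a*n * x^(n-1)
d/dx [19x^5]
= 19 * 5 * x^(5-1)
= 95x^4
The coefficient is 95

95


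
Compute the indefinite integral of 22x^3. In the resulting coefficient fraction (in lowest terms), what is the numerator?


Apply the power rule for integration:
integral of ax^n dx = a/(n+1) * x^(n+1) + C
integral of 22x^3 dx
= 22/4 * x^4 + C
= 11/2 * x^4 + C
The coefficient in lowest terms is 11/2, and its numerator is 11

11


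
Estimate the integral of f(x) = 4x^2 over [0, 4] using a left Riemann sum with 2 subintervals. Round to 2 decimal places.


Left Riemann sum uses left endpoints of each subinterval.
Interval: [0, 4], n = 2
dx = (4 - 0) / 2 = 2
Left endpoints: [0, 2]
f values: [0, 16]
Sum = dx * (sum of f values)
= 2 * 16
= 32 = 32.00

32.00


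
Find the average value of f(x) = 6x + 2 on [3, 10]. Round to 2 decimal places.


Average value = 1/(b-a) * integral from a to b of f(x) dx
First compute the integral of 6x + 2:
F(x) = 3x^2 + 2x
F(10) = 3 * 100 + 2 * 10 = 320
F(3) = 3 * 9 + 2 * 3 = 33
Integral = 320 - 33 = 287
Average = 287 / (10 - 3) = 287 / 7
= 41 = 41.00

41.00


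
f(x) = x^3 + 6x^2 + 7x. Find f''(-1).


First derivative:
f'(x) = 3x^2 + 12x + 7
Second derivative:
f''(x) = 6x + 12
Substitute x = -1:
f''(-1) = 6 * (-1) + 12
= -6 + 12
= 6

6


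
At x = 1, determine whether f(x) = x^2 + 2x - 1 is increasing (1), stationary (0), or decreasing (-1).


Compute f'(x) to determine behavior:
f'(x) = 2x + 2
f'(1) = 2 * 1 + 2
= 2 + 2
= 4
Since f'(1) > 0, the function is increasing (1)

1


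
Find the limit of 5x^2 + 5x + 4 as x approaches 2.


Since polynomials are continuous, we use direct substitution.
lim(x->2) of 5x^2 + 5x + 4
= 5 * 2^2 + 5 * 2 + 4
= 20 + 10 + 4
= 34

34


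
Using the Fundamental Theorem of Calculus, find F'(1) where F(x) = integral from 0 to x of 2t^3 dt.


By the Fundamental Theorem of Calculus (Part 1):
If F(x) = integral from 0 to x of f(t) dt, then F'(x) = f(x)
Here f(t) = 2t^3
So F'(x) = 2x^3
Evaluate at x = 1:
F'(1) = 2 * 1^3
= 2 * 1
= 2

2


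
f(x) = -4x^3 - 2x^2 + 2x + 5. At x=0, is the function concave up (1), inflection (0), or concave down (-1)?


Concavity is determined by the sign of f''(x).
f(x) = -4x^3 - 2x^2 + 2x + 5
f'(x) = -12x^2 - 4x + 2
f''(x) = -24x - 4
f''(0) = -24 * 0 - 4
= 0 - 4
= -4
Since f''(0) < 0, the function is concave down (-1)

-1


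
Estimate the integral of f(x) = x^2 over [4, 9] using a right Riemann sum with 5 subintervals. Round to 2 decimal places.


Right Riemann sum uses right endpoints of each subinterval.
Interval: [4, 9], n = 5
dx = (9 - 4) / 5 = 1
Right endpoints: [5, 6, 7, 8, 9]
f values: [25, 36, 49, 64, 81]
Sum = dx * (sum of f values)
= 1 * 255
= 255 = 255.00

255.00


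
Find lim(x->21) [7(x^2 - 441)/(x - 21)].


Direct substitution gives 0/0, so we factor the numerator.
Factor: 7(x^2 - 441) = 7 * (x - 21)(x + 21)
Cancel the common factor (x - 21):
7(x^2 - 441)/(x - 21) = 7 * (x + 21)
Now substitute x = 21:
= 7 * (21 + 21) = 294

294


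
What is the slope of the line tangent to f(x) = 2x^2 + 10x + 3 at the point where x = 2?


The slope of the tangent line equals f'(x) at the point.
f(x) = 2x^2 + 10x + 3
f'(x) = 4x + 10
At x = 2:
f'(2) = 4 * 2 + 10
= 8 + 10
= 18

18


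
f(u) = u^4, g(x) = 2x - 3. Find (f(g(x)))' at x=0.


Using the chain rule: (f(g(x)))' = f'(g(x)) * g'(x)
First, find g(0):
g(0) = 2 * 0 - 3 = -3
Next, f'(u) = 4u^3
And g'(x) = 2
So f'(g(0)) * g'(0)
= 4 * (-3)^3 * 2
= 4 * (-27) * 2
= -216

-216


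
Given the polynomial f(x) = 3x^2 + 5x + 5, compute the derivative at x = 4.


Differentiate term by term using power and sum rules:
f(x) = 3x^2 + 5x + 5
f'(x) = 6x + 5
Substitute x = 4:
f'(4) = 6 * 4 + 5
= 24 + 5
= 29

29


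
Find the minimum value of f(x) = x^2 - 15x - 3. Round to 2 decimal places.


For a quadratic f(x) = ax^2 + bx + c with a > 0, the minimum is at the vertex.
Vertex x-coordinate: x = -b/(2a)
x = -(-15) / (2 * 1)
x = 15/2
Substitute back to find the minimum value:
f(15/2) = 1 * (15/2)^2 - 15 * (15/2) - 3
= 225/4 - 225/2 - 3
= -237/4 = -59.25

-59.25


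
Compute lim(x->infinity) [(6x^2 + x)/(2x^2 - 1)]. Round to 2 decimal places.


For limits at infinity with equal-degree polynomials,
we compare leading coefficients.
Numerator leading term: 6x^2
Denominator leading term: 2x^2
Divide both by x^2:
lim = (6 + 1/x) / (2 - 1/x^2)
As x -> infinity, the 1/x and 1/x^2 terms vanish:
= 6/2 = 3 = 3.00

3.00


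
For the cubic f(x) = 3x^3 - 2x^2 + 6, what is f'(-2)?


Differentiate f(x) = 3x^3 - 2x^2 + 6 term by term:
f'(x) = 9x^2 - 4x
Substitute x = -2:
f'(-2) = 9 * (-2)^2 - 4 * (-2) + 0
= 36 + 8 + 0
= 44

44


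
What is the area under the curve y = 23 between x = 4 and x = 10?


The area under a constant function y = 23 is a rectangle.
Width = 10 - 4 = 6
Height = 23
Area = width * height
= 6 * 23
= 138

138


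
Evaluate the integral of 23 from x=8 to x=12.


The integral of a constant k over [a, b] equals k * (b - a).
integral from 8 to 12 of 23 dx
= 23 * (12 - 8)
= 23 * 4
= 92

92


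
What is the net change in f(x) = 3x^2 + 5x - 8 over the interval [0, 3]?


Net change = f(b) - f(a)
f(x) = 3x^2 + 5x - 8
Compute f(3):
f(3) = 3 * 3^2 + 5 * 3 - 8
= 27 + 15 - 8
= 34
Compute f(0):
f(0) = 3 * 0^2 + 5 * 0 - 8
= 0 + 0 - 8
= -8
Net change = 34 - (-8) = 42

42


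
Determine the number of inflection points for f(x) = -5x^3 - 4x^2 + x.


Inflection points occur where f''(x) = 0 and concavity changes.
f(x) = -5x^3 - 4x^2 + x
f'(x) = -15x^2 - 8x + 1
f''(x) = -30x - 8
Set f''(x) = 0:
-30x - 8 = 0
x = 8 / (-30) = -4/15
Since f''(x) is linear (degree 1), it changes sign at this point.
Therefore there is exactly 1 inflection point.

1


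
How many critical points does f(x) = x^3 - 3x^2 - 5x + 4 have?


Find where f'(x) = 0:
f(x) = x^3 - 3x^2 - 5x + 4
f'(x) = 3x^2 - 6x - 5
This is a quadratic in x. Use the discriminant to count real roots.
Discriminant = (-6)^2 - 4 * 3 * (-5)
= 36 - (-60)
= 96
Since discriminant > 0, f'(x) = 0 has 2 real solutions.
Number of critical points: 2

2


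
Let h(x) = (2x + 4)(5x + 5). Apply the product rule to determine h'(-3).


Let u(x) = 2x + 4 and v(x) = 5x + 5
u'(x) = 2
v'(x) = 5
Product rule: h'(x) = u'(x)*v(x) + u(x)*v'(x)
= 2 * (5x + 5) + (2x + 4) * 5
At x = -3:
u(-3) = 2 * (-3) + 4 = -2
v(-3) = 5 * (-3) + 5 = -10
h'(-3) = 2 * (-10) + (-2) * 5
= -20 - 10
= -30

-30


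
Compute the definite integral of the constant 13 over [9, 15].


The integral of a constant k over [a, b] equals k * (b - a).
integral from 9 to 15 of 13 dx
= 13 * (15 - 9)
= 13 * 6
= 78

78


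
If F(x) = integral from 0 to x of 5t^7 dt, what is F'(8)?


By the Fundamental Theorem of Calculus (Part 1):
If F(x) = integral from 0 to x of f(t) dt, then F'(x) = f(x)
Here f(t) = 5t^7
So F'(x) = 5x^7
Evaluate at x = 8:
F'(8) = 5 * 8^7
= 5 * 2097152
= 10485760

10485760


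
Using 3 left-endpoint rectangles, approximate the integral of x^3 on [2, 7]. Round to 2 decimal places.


Left Riemann sum uses left endpoints of each subinterval.
Interval: [2, 7], n = 3
dx = (7 - 2) / 3 = 5/3
Left endpoints: [2, 11/3, 16/3]
f values: [8, 1331/27, 4096/27]
Sum = dx * (sum of f values)
= 5/3 * 209
= 1045/3 ≈ 348.33

348.33


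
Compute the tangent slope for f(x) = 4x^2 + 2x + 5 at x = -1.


The slope of the tangent line equals f'(x) at the point.
f(x) = 4x^2 + 2x + 5
f'(x) = 8x + 2
At x = -1:
f'(-1) = 8 * (-1) + 2
= -8 + 2
= -6

-6


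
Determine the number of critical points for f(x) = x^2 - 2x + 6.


Find where f'(x) = 0:
f'(x) = 2x - 2
Set f'(x) = 0:
2x - 2 = 0
x = 2 / 2 = 1
This is a linear equation in x, so there is exactly one solution.
Number of critical points: 1

1


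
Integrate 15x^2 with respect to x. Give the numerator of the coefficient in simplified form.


Apply the power rule for integration:
integral of ax^n dx = a/(n+1) * x^(n+1) + C
integral of 15x^2 dx
= 15/3 * x^3 + C
= 5 * x^3 + C
The coefficient in lowest terms is 5 = 5/1, so its numerator is 5

5


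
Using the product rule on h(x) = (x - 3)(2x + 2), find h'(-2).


Let u(x) = x - 3 and v(x) = 2x + 2
u'(x) = 1
v'(x) = 2
Product rule: h'(x) = u'(x)*v(x) + u(x)*v'(x)
= 1 * (2x + 2) + (x - 3) * 2
At x = -2:
u(-2) = 1 * (-2) - 3 = -5
v(-2) = 2 * (-2) + 2 = -2
h'(-2) = 1 * (-2) + (-5) * 2
= -2 - 10
= -12

-12


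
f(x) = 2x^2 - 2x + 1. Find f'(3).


Differentiate term by term using power and sum rules:
f(x) = 2x^2 - 2x + 1
f'(x) = 4x - 2
Substitute x = 3:
f'(3) = 4 * 3 - 2
= 12 - 2
= 10

10


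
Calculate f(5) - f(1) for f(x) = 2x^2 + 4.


Net change = f(b) - f(a)
f(x) = 2x^2 + 4
Compute f(5):
f(5) = 2 * 5^2 + 0 * 5 + 4
= 50 + 0 + 4
= 54
Compute f(1):
f(1) = 2 * 1^2 + 0 * 1 + 4
= 2 + 0 + 4
= 6
Net change = 54 - 6 = 48

48


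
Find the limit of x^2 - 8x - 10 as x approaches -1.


Since polynomials are continuous, we use direct substitution.
lim(x->-1) of x^2 - 8x - 10
= 1 * (-1)^2 - 8 * (-1) - 10
= 1 + 8 - 10
= -1

-1


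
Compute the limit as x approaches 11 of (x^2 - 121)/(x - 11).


Direct substitution gives 0/0, so we factor the numerator.
Factor: (x^2 - 121) = (x - 11)(x + 11)
Cancel the common factor (x - 11):
(x^2 - 121)/(x - 11) = (x + 11)
Now substitute x = 11:
= (11 + 11) = 22

22


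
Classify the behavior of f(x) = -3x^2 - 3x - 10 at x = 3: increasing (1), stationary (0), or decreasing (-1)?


Compute f'(x) to determine behavior:
f'(x) = -6x - 3
f'(3) = -6 * 3 - 3
= -18 - 3
= -21
Since f'(3) < 0, the function is decreasing (-1)

-1


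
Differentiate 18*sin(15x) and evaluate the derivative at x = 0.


Apply the chain rule to differentiate 18*sin(15x):
d/dx [18*sin(15x)]
= 18 * cos(15x) * d/dx(15x)
= 18 * 15 * cos(15x)
= 270 * cos(15x)
Evaluate at x = 0:
= 270 * cos(0)
= 270 * 1
= 270

270


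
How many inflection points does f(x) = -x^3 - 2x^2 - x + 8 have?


Inflection points occur where f''(x) = 0 and concavity changes.
f(x) = -x^3 - 2x^2 - x + 8
f'(x) = -3x^2 - 4x - 1
f''(x) = -6x - 4
Set f''(x) = 0:
-6x - 4 = 0
x = 4 / (-6) = -2/3
Since f''(x) is linear (degree 1), it changes sign at this point.
Therefore there is exactly 1 inflection point.

1


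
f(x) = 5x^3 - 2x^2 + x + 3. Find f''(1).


First derivative:
f'(x) = 15x^2 - 4x + 1
Second derivative:
f''(x) = 30x - 4
Substitute x = 1:
f''(1) = 30 * 1 - 4
= 30 - 4
= 26

26


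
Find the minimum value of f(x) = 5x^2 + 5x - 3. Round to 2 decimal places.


For a quadratic f(x) = ax^2 + bx + c with a > 0, the minimum is at the vertex.
Vertex x-coordinate: x = -b/(2a)
x = -(5) / (2 * 5)
x = -5/10 = -1/2
Substitute back to find the minimum value:
f(-1/2) = 5 * (-1/2)^2 + 5 * (-1/2) - 3
= 5/4 - 5/2 - 3
= -17/4 = -4.25

-4.25


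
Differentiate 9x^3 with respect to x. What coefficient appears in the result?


We apply the power rule: d/dx [ax^n] = a*n * x^(n-1)
d/dx [9x^3]
= 9 * 3 * x^(3-1)
= 27x^2
The coefficient is 27

27


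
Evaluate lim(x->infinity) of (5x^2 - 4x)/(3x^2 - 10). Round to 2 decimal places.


For limits at infinity with equal-degree polynomials,
we compare leading coefficients.
Numerator leading term: 5x^2
Denominator leading term: 3x^2
Divide both by x^2:
lim = (5 - 4/x) / (3 - 10/x^2)
As x -> infinity, the 1/x and 1/x^2 terms vanish:
= 5/3 ≈ 1.67

1.67


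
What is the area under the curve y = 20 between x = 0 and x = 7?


The area under a constant function y = 20 is a rectangle.
Width = 7 - 0 = 7
Height = 20
Area = width * height
= 7 * 20
= 140

140


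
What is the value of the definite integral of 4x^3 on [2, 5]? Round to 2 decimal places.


Find the antiderivative of 4x^3:
F(x) = 4/4 * x^4
Apply the Fundamental Theorem of Calculus:
F(5) - F(2)
= 4/4 * 5^4 - 4/4 * 2^4
= 4/4 * (625 - 16)
= 4/4 * 609
= 609 = 609.00

609.00


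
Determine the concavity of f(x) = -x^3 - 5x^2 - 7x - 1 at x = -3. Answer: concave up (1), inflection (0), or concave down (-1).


Concavity is determined by the sign of f''(x).
f(x) = -x^3 - 5x^2 - 7x - 1
f'(x) = -3x^2 - 10x - 7
f''(x) = -6x - 10
f''(-3) = -6 * (-3) - 10
= 18 - 10
= 8
Since f''(-3) > 0, the function is concave up (1)

1


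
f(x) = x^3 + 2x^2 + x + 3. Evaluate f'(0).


Differentiate f(x) = x^3 + 2x^2 + x + 3 term by term:
f'(x) = 3x^2 + 4x + 1
Substitute x = 0:
f'(0) = 3 * 0^2 + 4 * 0 + 1
= 0 + 0 + 1
= 1

1


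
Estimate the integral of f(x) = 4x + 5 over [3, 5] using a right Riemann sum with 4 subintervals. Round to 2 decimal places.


Right Riemann sum uses right endpoints of each subinterval.
Interval: [3, 5], n = 4
dx = (5 - 3) / 4 = 1/2
Right endpoints: [7/2, 4, 9/2, 5]
f values: [19, 21, 23, 25]
Sum = dx * (sum of f values)
= 1/2 * 88
= 44 = 44.00

44.00


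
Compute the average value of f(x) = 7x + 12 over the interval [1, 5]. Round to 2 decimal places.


Average value = 1/(b-a) * integral from a to b of f(x) dx
First compute the integral of 7x + 12:
F(x) = (7/2)x^2 + 12x
F(5) = 7/2 * 25 + 12 * 5 = 295/2
F(1) = 7/2 * 1 + 12 * 1 = 31/2
Integral = 295/2 - 31/2 = 132
Average = 132 / (5 - 1) = 132 / 4
= 33 = 33.00

33.00


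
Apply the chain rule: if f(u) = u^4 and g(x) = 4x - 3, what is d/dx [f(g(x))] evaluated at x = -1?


Using the chain rule: (f(g(x)))' = f'(g(x)) * g'(x)
First, find g(-1):
g(-1) = 4 * (-1) - 3 = -7
Next, f'(u) = 4u^3
And g'(x) = 4
So f'(g(-1)) * g'(-1)
= 4 * (-7)^3 * 4
= 4 * (-343) * 4
= -5488

-5488


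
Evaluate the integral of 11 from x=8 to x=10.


The integral of a constant k over [a, b] equals k * (b - a).
integral from 8 to 10 of 11 dx
= 11 * (10 - 8)
= 11 * 2
= 22

22


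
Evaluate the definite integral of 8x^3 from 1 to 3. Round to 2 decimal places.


Find the antiderivative of 8x^3:
F(x) = 8/4 * x^4
Apply the Fundamental Theorem of Calculus:
F(3) - F(1)
= 8/4 * 3^4 - 8/4 * 1^4
= 8/4 * (81 - 1)
= 8/4 * 80
= 160 = 160.00

160.00


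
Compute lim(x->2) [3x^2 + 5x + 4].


Since polynomials are continuous, we use direct substitution.
lim(x->2) of 3x^2 + 5x + 4
= 3 * 2^2 + 5 * 2 + 4
= 12 + 10 + 4
= 26

26


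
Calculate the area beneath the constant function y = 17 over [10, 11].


The area under a constant function y = 17 is a rectangle.
Width = 11 - 10 = 1
Height = 17
Area = width * height
= 1 * 17
= 17

17


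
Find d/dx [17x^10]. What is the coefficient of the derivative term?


We apply the power rule: d/dx [ax^n] = a*n * x^(n-1)
d/dx [17x^10]
= 17 * 10 * x^(10-1)
= 170x^9
The coefficient is 170

170


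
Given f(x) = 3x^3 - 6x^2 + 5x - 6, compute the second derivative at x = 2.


First derivative:
f'(x) = 9x^2 - 12x + 5
Second derivative:
f''(x) = 18x - 12
Substitute x = 2:
f''(2) = 18 * 2 - 12
= 36 - 12
= 24

24


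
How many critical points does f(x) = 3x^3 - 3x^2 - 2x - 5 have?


Find where f'(x) = 0:
f(x) = 3x^3 - 3x^2 - 2x - 5
f'(x) = 9x^2 - 6x - 2
This is a quadratic in x. Use the discriminant to count real roots.
Discriminant = (-6)^2 - 4 * 9 * (-2)
= 36 - (-72)
= 108
Since discriminant > 0, f'(x) = 0 has 2 real solutions.
Number of critical points: 2

2


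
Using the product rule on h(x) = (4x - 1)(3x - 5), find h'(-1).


Let u(x) = 4x - 1 and v(x) = 3x - 5
u'(x) = 4
v'(x) = 3
Product rule: h'(x) = u'(x)*v(x) + u(x)*v'(x)
= 4 * (3x - 5) + (4x - 1) * 3
At x = -1:
u(-1) = 4 * (-1) - 1 = -5
v(-1) = 3 * (-1) - 5 = -8
h'(-1) = 4 * (-8) + (-5) * 3
= -32 - 15
= -47

-47


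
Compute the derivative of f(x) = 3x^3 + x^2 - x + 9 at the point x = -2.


Differentiate f(x) = 3x^3 + x^2 - x + 9 term by term:
f'(x) = 9x^2 + 2x - 1
Substitute x = -2:
f'(-2) = 9 * (-2)^2 + 2 * (-2) - 1
= 36 - 4 - 1
= 31

31


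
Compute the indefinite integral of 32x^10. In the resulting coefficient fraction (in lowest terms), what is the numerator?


Apply the power rule for integration:
integral of ax^n dx = a/(n+1) * x^(n+1) + C
integral of 32x^10 dx
= 32/11 * x^11 + C
The coefficient in lowest terms is 32/11, and its numerator is 32

32


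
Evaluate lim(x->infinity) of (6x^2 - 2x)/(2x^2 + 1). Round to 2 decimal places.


For limits at infinity with equal-degree polynomials,
we compare leading coefficients.
Numerator leading term: 6x^2
Denominator leading term: 2x^2
Divide both by x^2:
lim = (6 - 2/x) / (2 + 1/x^2)
As x -> infinity, the 1/x and 1/x^2 terms vanish:
= 6/2 = 3 = 3.00

3.00


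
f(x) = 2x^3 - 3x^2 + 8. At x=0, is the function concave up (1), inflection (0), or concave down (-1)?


Concavity is determined by the sign of f''(x).
f(x) = 2x^3 - 3x^2 + 8
f'(x) = 6x^2 - 6x
f''(x) = 12x - 6
f''(0) = 12 * 0 - 6
= 0 - 6
= -6
Since f''(0) < 0, the function is concave down (-1)

-1


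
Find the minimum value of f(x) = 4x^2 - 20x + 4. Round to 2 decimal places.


For a quadratic f(x) = ax^2 + bx + c with a > 0, the minimum is at the vertex.
Vertex x-coordinate: x = -b/(2a)
x = -(-20) / (2 * 4)
x = 20/8 = 5/2
Substitute back to find the minimum value:
f(5/2) = 4 * (5/2)^2 - 20 * (5/2) + 4
= 25 - 50 + 4
= -21 = -21.00

-21.00


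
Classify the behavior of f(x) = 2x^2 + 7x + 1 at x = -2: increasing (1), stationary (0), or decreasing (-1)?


Compute f'(x) to determine behavior:
f'(x) = 4x + 7
f'(-2) = 4 * (-2) + 7
= -8 + 7
= -1
Since f'(-2) < 0, the function is decreasing (-1)

-1


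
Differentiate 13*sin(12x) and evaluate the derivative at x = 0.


Apply the chain rule to differentiate 13*sin(12x):
d/dx [13*sin(12x)]
= 13 * cos(12x) * d/dx(12x)
= 13 * 12 * cos(12x)
= 156 * cos(12x)
Evaluate at x = 0:
= 156 * cos(0)
= 156 * 1
= 156

156


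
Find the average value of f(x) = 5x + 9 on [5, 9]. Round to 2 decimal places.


Average value = 1/(b-a) * integral from a to b of f(x) dx
First compute the integral of 5x + 9:
F(x) = (5/2)x^2 + 9x
F(9) = 5/2 * 81 + 9 * 9 = 567/2
F(5) = 5/2 * 25 + 9 * 5 = 215/2
Integral = 567/2 - 215/2 = 176
Average = 176 / (9 - 5) = 176 / 4
= 44 = 44.00

44.00


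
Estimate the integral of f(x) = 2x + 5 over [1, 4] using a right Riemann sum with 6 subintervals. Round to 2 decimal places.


Right Riemann sum uses right endpoints of each subinterval.
Interval: [1, 4], n = 6
dx = (4 - 1) / 6 = 1/2
Right endpoints: [3/2, 2, 5/2, 3, 7/2, 4]
f values: [8, 9, 10, 11, 12, 13]
Sum = dx * (sum of f values)
= 1/2 * 63
= 63/2 = 31.50

31.50


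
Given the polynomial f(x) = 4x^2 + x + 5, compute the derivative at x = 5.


Differentiate term by term using power and sum rules:
f(x) = 4x^2 + x + 5
f'(x) = 8x + 1
Substitute x = 5:
f'(5) = 8 * 5 + 1
= 40 + 1
= 41

41


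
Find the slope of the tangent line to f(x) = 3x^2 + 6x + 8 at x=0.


The slope of the tangent line equals f'(x) at the point.
f(x) = 3x^2 + 6x + 8
f'(x) = 6x + 6
At x = 0:
f'(0) = 6 * 0 + 6
= 0 + 6
= 6

6
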